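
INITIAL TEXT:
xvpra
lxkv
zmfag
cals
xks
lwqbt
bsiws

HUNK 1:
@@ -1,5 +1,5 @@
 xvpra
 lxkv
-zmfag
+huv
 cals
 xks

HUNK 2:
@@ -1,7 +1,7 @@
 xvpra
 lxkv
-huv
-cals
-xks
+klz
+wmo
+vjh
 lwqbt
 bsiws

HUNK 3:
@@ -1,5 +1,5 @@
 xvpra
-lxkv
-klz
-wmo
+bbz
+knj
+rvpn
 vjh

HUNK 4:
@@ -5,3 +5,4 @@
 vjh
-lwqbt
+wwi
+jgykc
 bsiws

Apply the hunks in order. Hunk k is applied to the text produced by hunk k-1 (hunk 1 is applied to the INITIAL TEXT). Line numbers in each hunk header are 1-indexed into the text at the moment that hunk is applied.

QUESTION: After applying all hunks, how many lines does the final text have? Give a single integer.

Hunk 1: at line 1 remove [zmfag] add [huv] -> 7 lines: xvpra lxkv huv cals xks lwqbt bsiws
Hunk 2: at line 1 remove [huv,cals,xks] add [klz,wmo,vjh] -> 7 lines: xvpra lxkv klz wmo vjh lwqbt bsiws
Hunk 3: at line 1 remove [lxkv,klz,wmo] add [bbz,knj,rvpn] -> 7 lines: xvpra bbz knj rvpn vjh lwqbt bsiws
Hunk 4: at line 5 remove [lwqbt] add [wwi,jgykc] -> 8 lines: xvpra bbz knj rvpn vjh wwi jgykc bsiws
Final line count: 8

Answer: 8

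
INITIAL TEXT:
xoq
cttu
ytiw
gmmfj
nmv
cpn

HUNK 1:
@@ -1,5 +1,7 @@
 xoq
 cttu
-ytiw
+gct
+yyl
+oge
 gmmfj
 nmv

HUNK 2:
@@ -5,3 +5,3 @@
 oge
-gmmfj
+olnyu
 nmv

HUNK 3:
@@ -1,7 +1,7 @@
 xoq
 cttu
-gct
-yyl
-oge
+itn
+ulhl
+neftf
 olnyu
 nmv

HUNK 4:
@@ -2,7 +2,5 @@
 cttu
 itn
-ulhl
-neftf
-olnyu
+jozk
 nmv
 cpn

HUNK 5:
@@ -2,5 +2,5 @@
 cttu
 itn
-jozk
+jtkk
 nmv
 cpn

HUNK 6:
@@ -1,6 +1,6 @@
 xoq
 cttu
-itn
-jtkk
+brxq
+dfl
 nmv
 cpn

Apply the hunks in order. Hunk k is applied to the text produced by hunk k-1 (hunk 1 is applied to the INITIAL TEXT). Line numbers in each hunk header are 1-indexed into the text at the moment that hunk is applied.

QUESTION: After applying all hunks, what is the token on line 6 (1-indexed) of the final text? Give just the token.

Hunk 1: at line 1 remove [ytiw] add [gct,yyl,oge] -> 8 lines: xoq cttu gct yyl oge gmmfj nmv cpn
Hunk 2: at line 5 remove [gmmfj] add [olnyu] -> 8 lines: xoq cttu gct yyl oge olnyu nmv cpn
Hunk 3: at line 1 remove [gct,yyl,oge] add [itn,ulhl,neftf] -> 8 lines: xoq cttu itn ulhl neftf olnyu nmv cpn
Hunk 4: at line 2 remove [ulhl,neftf,olnyu] add [jozk] -> 6 lines: xoq cttu itn jozk nmv cpn
Hunk 5: at line 2 remove [jozk] add [jtkk] -> 6 lines: xoq cttu itn jtkk nmv cpn
Hunk 6: at line 1 remove [itn,jtkk] add [brxq,dfl] -> 6 lines: xoq cttu brxq dfl nmv cpn
Final line 6: cpn

Answer: cpn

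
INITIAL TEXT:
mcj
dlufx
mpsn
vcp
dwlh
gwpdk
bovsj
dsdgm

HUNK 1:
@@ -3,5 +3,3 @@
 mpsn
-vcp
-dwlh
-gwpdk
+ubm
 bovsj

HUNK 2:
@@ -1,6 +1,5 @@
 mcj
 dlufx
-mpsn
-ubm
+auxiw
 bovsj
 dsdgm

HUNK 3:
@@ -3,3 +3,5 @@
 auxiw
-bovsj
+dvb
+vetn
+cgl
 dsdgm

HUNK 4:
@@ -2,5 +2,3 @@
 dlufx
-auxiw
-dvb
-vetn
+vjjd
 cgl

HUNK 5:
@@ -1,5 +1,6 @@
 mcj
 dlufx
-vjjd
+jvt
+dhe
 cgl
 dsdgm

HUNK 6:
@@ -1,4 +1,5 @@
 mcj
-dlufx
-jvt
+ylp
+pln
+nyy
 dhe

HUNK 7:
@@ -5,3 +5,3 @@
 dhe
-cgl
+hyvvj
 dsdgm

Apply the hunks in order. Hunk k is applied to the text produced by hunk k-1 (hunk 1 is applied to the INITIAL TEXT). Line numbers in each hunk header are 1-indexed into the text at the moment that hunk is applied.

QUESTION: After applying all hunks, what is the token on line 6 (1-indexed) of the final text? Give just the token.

Answer: hyvvj

Derivation:
Hunk 1: at line 3 remove [vcp,dwlh,gwpdk] add [ubm] -> 6 lines: mcj dlufx mpsn ubm bovsj dsdgm
Hunk 2: at line 1 remove [mpsn,ubm] add [auxiw] -> 5 lines: mcj dlufx auxiw bovsj dsdgm
Hunk 3: at line 3 remove [bovsj] add [dvb,vetn,cgl] -> 7 lines: mcj dlufx auxiw dvb vetn cgl dsdgm
Hunk 4: at line 2 remove [auxiw,dvb,vetn] add [vjjd] -> 5 lines: mcj dlufx vjjd cgl dsdgm
Hunk 5: at line 1 remove [vjjd] add [jvt,dhe] -> 6 lines: mcj dlufx jvt dhe cgl dsdgm
Hunk 6: at line 1 remove [dlufx,jvt] add [ylp,pln,nyy] -> 7 lines: mcj ylp pln nyy dhe cgl dsdgm
Hunk 7: at line 5 remove [cgl] add [hyvvj] -> 7 lines: mcj ylp pln nyy dhe hyvvj dsdgm
Final line 6: hyvvj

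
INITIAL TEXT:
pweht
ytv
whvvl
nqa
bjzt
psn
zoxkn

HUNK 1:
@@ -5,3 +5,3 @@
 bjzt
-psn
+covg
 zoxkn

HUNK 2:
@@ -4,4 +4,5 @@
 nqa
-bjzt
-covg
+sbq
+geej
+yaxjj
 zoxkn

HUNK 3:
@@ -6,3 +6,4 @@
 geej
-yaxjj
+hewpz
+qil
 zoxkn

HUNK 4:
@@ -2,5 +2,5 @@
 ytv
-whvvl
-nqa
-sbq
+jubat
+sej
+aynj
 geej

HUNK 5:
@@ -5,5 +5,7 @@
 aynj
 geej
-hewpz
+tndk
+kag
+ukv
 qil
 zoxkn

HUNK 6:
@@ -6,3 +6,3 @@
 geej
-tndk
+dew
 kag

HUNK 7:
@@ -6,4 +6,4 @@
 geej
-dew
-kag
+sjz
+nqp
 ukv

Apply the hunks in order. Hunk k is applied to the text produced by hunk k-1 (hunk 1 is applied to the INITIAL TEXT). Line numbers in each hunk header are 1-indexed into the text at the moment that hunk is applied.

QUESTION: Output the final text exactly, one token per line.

Answer: pweht
ytv
jubat
sej
aynj
geej
sjz
nqp
ukv
qil
zoxkn

Derivation:
Hunk 1: at line 5 remove [psn] add [covg] -> 7 lines: pweht ytv whvvl nqa bjzt covg zoxkn
Hunk 2: at line 4 remove [bjzt,covg] add [sbq,geej,yaxjj] -> 8 lines: pweht ytv whvvl nqa sbq geej yaxjj zoxkn
Hunk 3: at line 6 remove [yaxjj] add [hewpz,qil] -> 9 lines: pweht ytv whvvl nqa sbq geej hewpz qil zoxkn
Hunk 4: at line 2 remove [whvvl,nqa,sbq] add [jubat,sej,aynj] -> 9 lines: pweht ytv jubat sej aynj geej hewpz qil zoxkn
Hunk 5: at line 5 remove [hewpz] add [tndk,kag,ukv] -> 11 lines: pweht ytv jubat sej aynj geej tndk kag ukv qil zoxkn
Hunk 6: at line 6 remove [tndk] add [dew] -> 11 lines: pweht ytv jubat sej aynj geej dew kag ukv qil zoxkn
Hunk 7: at line 6 remove [dew,kag] add [sjz,nqp] -> 11 lines: pweht ytv jubat sej aynj geej sjz nqp ukv qil zoxkn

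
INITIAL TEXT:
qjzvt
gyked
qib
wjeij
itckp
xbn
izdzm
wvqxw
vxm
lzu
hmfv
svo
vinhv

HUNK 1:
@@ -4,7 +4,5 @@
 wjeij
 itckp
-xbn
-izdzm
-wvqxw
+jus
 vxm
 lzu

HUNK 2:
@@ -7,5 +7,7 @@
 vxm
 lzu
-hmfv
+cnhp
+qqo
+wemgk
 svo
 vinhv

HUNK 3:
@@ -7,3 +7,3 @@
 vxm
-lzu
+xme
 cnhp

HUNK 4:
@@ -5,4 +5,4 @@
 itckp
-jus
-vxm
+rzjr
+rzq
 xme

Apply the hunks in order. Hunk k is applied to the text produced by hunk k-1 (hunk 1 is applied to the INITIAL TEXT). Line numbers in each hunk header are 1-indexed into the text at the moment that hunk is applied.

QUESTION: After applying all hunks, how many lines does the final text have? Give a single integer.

Hunk 1: at line 4 remove [xbn,izdzm,wvqxw] add [jus] -> 11 lines: qjzvt gyked qib wjeij itckp jus vxm lzu hmfv svo vinhv
Hunk 2: at line 7 remove [hmfv] add [cnhp,qqo,wemgk] -> 13 lines: qjzvt gyked qib wjeij itckp jus vxm lzu cnhp qqo wemgk svo vinhv
Hunk 3: at line 7 remove [lzu] add [xme] -> 13 lines: qjzvt gyked qib wjeij itckp jus vxm xme cnhp qqo wemgk svo vinhv
Hunk 4: at line 5 remove [jus,vxm] add [rzjr,rzq] -> 13 lines: qjzvt gyked qib wjeij itckp rzjr rzq xme cnhp qqo wemgk svo vinhv
Final line count: 13

Answer: 13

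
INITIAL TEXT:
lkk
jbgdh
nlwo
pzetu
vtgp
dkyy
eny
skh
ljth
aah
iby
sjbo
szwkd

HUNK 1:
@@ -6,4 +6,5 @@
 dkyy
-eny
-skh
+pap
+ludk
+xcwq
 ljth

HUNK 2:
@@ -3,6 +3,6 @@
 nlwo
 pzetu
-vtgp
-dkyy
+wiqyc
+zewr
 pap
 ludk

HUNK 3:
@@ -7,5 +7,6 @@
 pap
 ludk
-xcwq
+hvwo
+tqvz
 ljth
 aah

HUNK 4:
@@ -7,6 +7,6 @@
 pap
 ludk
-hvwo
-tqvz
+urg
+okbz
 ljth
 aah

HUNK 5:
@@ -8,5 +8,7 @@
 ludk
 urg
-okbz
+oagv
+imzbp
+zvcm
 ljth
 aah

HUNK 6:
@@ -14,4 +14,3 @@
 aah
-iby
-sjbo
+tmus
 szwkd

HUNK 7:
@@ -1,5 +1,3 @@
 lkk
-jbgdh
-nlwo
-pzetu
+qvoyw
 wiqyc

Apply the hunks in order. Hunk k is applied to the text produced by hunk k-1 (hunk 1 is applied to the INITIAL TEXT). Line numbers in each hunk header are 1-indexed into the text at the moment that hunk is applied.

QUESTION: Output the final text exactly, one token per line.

Answer: lkk
qvoyw
wiqyc
zewr
pap
ludk
urg
oagv
imzbp
zvcm
ljth
aah
tmus
szwkd

Derivation:
Hunk 1: at line 6 remove [eny,skh] add [pap,ludk,xcwq] -> 14 lines: lkk jbgdh nlwo pzetu vtgp dkyy pap ludk xcwq ljth aah iby sjbo szwkd
Hunk 2: at line 3 remove [vtgp,dkyy] add [wiqyc,zewr] -> 14 lines: lkk jbgdh nlwo pzetu wiqyc zewr pap ludk xcwq ljth aah iby sjbo szwkd
Hunk 3: at line 7 remove [xcwq] add [hvwo,tqvz] -> 15 lines: lkk jbgdh nlwo pzetu wiqyc zewr pap ludk hvwo tqvz ljth aah iby sjbo szwkd
Hunk 4: at line 7 remove [hvwo,tqvz] add [urg,okbz] -> 15 lines: lkk jbgdh nlwo pzetu wiqyc zewr pap ludk urg okbz ljth aah iby sjbo szwkd
Hunk 5: at line 8 remove [okbz] add [oagv,imzbp,zvcm] -> 17 lines: lkk jbgdh nlwo pzetu wiqyc zewr pap ludk urg oagv imzbp zvcm ljth aah iby sjbo szwkd
Hunk 6: at line 14 remove [iby,sjbo] add [tmus] -> 16 lines: lkk jbgdh nlwo pzetu wiqyc zewr pap ludk urg oagv imzbp zvcm ljth aah tmus szwkd
Hunk 7: at line 1 remove [jbgdh,nlwo,pzetu] add [qvoyw] -> 14 lines: lkk qvoyw wiqyc zewr pap ludk urg oagv imzbp zvcm ljth aah tmus szwkd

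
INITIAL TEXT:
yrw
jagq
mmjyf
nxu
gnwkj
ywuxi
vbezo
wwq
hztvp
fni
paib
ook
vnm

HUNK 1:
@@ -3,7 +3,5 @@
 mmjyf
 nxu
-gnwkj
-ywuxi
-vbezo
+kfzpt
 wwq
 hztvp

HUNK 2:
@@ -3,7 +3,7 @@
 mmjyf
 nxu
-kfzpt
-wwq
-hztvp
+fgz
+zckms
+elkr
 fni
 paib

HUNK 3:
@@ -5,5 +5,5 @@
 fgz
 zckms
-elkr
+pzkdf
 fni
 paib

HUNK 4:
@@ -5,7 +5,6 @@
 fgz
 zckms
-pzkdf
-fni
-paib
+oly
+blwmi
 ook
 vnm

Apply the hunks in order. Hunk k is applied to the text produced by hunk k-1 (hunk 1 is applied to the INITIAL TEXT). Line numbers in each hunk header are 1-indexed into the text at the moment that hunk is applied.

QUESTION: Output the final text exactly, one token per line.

Hunk 1: at line 3 remove [gnwkj,ywuxi,vbezo] add [kfzpt] -> 11 lines: yrw jagq mmjyf nxu kfzpt wwq hztvp fni paib ook vnm
Hunk 2: at line 3 remove [kfzpt,wwq,hztvp] add [fgz,zckms,elkr] -> 11 lines: yrw jagq mmjyf nxu fgz zckms elkr fni paib ook vnm
Hunk 3: at line 5 remove [elkr] add [pzkdf] -> 11 lines: yrw jagq mmjyf nxu fgz zckms pzkdf fni paib ook vnm
Hunk 4: at line 5 remove [pzkdf,fni,paib] add [oly,blwmi] -> 10 lines: yrw jagq mmjyf nxu fgz zckms oly blwmi ook vnm

Answer: yrw
jagq
mmjyf
nxu
fgz
zckms
oly
blwmi
ook
vnm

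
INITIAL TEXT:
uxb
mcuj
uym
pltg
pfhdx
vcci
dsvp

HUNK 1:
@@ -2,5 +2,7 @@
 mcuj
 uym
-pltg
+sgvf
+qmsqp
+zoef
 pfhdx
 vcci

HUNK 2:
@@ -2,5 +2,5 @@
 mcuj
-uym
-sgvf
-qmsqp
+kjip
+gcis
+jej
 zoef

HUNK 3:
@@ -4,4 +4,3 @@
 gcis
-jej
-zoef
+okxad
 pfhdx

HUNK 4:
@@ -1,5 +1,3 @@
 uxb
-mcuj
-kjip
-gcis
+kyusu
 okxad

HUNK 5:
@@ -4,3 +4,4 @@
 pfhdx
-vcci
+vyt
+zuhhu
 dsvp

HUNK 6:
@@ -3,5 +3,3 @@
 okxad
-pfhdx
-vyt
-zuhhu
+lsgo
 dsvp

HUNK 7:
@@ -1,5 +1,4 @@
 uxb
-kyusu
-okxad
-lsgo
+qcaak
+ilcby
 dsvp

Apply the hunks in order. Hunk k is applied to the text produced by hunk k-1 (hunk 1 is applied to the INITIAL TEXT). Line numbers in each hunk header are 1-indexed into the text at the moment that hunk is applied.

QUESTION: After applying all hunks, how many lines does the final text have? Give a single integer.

Answer: 4

Derivation:
Hunk 1: at line 2 remove [pltg] add [sgvf,qmsqp,zoef] -> 9 lines: uxb mcuj uym sgvf qmsqp zoef pfhdx vcci dsvp
Hunk 2: at line 2 remove [uym,sgvf,qmsqp] add [kjip,gcis,jej] -> 9 lines: uxb mcuj kjip gcis jej zoef pfhdx vcci dsvp
Hunk 3: at line 4 remove [jej,zoef] add [okxad] -> 8 lines: uxb mcuj kjip gcis okxad pfhdx vcci dsvp
Hunk 4: at line 1 remove [mcuj,kjip,gcis] add [kyusu] -> 6 lines: uxb kyusu okxad pfhdx vcci dsvp
Hunk 5: at line 4 remove [vcci] add [vyt,zuhhu] -> 7 lines: uxb kyusu okxad pfhdx vyt zuhhu dsvp
Hunk 6: at line 3 remove [pfhdx,vyt,zuhhu] add [lsgo] -> 5 lines: uxb kyusu okxad lsgo dsvp
Hunk 7: at line 1 remove [kyusu,okxad,lsgo] add [qcaak,ilcby] -> 4 lines: uxb qcaak ilcby dsvp
Final line count: 4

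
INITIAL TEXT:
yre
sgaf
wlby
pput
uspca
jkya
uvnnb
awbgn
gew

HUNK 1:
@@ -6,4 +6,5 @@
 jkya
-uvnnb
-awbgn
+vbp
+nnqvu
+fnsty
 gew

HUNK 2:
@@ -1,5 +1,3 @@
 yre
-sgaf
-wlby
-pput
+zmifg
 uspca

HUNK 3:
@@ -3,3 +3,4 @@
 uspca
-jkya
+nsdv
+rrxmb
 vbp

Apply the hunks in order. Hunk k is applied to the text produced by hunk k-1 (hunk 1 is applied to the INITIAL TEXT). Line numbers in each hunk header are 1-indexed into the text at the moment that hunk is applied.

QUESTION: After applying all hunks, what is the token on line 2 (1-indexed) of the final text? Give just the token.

Hunk 1: at line 6 remove [uvnnb,awbgn] add [vbp,nnqvu,fnsty] -> 10 lines: yre sgaf wlby pput uspca jkya vbp nnqvu fnsty gew
Hunk 2: at line 1 remove [sgaf,wlby,pput] add [zmifg] -> 8 lines: yre zmifg uspca jkya vbp nnqvu fnsty gew
Hunk 3: at line 3 remove [jkya] add [nsdv,rrxmb] -> 9 lines: yre zmifg uspca nsdv rrxmb vbp nnqvu fnsty gew
Final line 2: zmifg

Answer: zmifg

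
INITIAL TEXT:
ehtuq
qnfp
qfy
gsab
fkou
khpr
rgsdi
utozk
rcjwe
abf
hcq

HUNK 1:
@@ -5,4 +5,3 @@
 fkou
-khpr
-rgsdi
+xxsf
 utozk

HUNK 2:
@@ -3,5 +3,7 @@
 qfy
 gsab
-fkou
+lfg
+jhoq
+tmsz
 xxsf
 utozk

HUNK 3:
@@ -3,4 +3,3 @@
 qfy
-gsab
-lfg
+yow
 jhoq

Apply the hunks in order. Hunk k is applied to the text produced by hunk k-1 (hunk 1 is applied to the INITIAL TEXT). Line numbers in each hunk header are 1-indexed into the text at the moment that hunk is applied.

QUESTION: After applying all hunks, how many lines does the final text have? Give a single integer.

Answer: 11

Derivation:
Hunk 1: at line 5 remove [khpr,rgsdi] add [xxsf] -> 10 lines: ehtuq qnfp qfy gsab fkou xxsf utozk rcjwe abf hcq
Hunk 2: at line 3 remove [fkou] add [lfg,jhoq,tmsz] -> 12 lines: ehtuq qnfp qfy gsab lfg jhoq tmsz xxsf utozk rcjwe abf hcq
Hunk 3: at line 3 remove [gsab,lfg] add [yow] -> 11 lines: ehtuq qnfp qfy yow jhoq tmsz xxsf utozk rcjwe abf hcq
Final line count: 11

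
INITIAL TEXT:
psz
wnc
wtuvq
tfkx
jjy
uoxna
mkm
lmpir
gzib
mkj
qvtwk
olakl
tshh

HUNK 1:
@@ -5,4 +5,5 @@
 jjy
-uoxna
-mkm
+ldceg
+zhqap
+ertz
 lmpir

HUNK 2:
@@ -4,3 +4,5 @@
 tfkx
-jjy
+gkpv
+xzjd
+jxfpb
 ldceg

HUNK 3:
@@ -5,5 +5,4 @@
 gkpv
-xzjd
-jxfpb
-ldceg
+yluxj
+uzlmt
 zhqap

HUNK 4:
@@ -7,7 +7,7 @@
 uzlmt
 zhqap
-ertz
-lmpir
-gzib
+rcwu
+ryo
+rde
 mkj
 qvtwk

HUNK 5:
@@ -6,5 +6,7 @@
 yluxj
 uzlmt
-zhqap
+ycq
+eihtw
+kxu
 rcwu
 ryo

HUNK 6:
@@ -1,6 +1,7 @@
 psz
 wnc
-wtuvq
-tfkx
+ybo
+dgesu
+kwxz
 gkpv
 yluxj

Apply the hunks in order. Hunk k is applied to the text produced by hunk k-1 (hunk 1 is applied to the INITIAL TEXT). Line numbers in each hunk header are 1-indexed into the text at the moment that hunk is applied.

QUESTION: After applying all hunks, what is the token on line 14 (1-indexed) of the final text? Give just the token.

Hunk 1: at line 5 remove [uoxna,mkm] add [ldceg,zhqap,ertz] -> 14 lines: psz wnc wtuvq tfkx jjy ldceg zhqap ertz lmpir gzib mkj qvtwk olakl tshh
Hunk 2: at line 4 remove [jjy] add [gkpv,xzjd,jxfpb] -> 16 lines: psz wnc wtuvq tfkx gkpv xzjd jxfpb ldceg zhqap ertz lmpir gzib mkj qvtwk olakl tshh
Hunk 3: at line 5 remove [xzjd,jxfpb,ldceg] add [yluxj,uzlmt] -> 15 lines: psz wnc wtuvq tfkx gkpv yluxj uzlmt zhqap ertz lmpir gzib mkj qvtwk olakl tshh
Hunk 4: at line 7 remove [ertz,lmpir,gzib] add [rcwu,ryo,rde] -> 15 lines: psz wnc wtuvq tfkx gkpv yluxj uzlmt zhqap rcwu ryo rde mkj qvtwk olakl tshh
Hunk 5: at line 6 remove [zhqap] add [ycq,eihtw,kxu] -> 17 lines: psz wnc wtuvq tfkx gkpv yluxj uzlmt ycq eihtw kxu rcwu ryo rde mkj qvtwk olakl tshh
Hunk 6: at line 1 remove [wtuvq,tfkx] add [ybo,dgesu,kwxz] -> 18 lines: psz wnc ybo dgesu kwxz gkpv yluxj uzlmt ycq eihtw kxu rcwu ryo rde mkj qvtwk olakl tshh
Final line 14: rde

Answer: rde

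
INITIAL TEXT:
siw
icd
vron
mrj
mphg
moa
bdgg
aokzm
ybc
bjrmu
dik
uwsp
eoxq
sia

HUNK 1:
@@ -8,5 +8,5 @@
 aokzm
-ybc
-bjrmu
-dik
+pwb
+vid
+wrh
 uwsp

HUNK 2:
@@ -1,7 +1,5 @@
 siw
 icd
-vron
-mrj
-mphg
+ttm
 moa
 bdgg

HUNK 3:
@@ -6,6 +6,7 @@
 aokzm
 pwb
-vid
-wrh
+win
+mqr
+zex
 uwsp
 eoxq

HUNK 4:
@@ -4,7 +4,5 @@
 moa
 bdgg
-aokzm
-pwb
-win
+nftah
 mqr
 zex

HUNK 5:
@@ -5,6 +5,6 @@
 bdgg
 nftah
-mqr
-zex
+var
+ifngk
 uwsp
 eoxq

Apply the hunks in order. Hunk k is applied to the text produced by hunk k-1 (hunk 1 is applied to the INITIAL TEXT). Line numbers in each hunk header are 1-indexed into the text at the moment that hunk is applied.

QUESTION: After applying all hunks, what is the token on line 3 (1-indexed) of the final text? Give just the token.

Hunk 1: at line 8 remove [ybc,bjrmu,dik] add [pwb,vid,wrh] -> 14 lines: siw icd vron mrj mphg moa bdgg aokzm pwb vid wrh uwsp eoxq sia
Hunk 2: at line 1 remove [vron,mrj,mphg] add [ttm] -> 12 lines: siw icd ttm moa bdgg aokzm pwb vid wrh uwsp eoxq sia
Hunk 3: at line 6 remove [vid,wrh] add [win,mqr,zex] -> 13 lines: siw icd ttm moa bdgg aokzm pwb win mqr zex uwsp eoxq sia
Hunk 4: at line 4 remove [aokzm,pwb,win] add [nftah] -> 11 lines: siw icd ttm moa bdgg nftah mqr zex uwsp eoxq sia
Hunk 5: at line 5 remove [mqr,zex] add [var,ifngk] -> 11 lines: siw icd ttm moa bdgg nftah var ifngk uwsp eoxq sia
Final line 3: ttm

Answer: ttm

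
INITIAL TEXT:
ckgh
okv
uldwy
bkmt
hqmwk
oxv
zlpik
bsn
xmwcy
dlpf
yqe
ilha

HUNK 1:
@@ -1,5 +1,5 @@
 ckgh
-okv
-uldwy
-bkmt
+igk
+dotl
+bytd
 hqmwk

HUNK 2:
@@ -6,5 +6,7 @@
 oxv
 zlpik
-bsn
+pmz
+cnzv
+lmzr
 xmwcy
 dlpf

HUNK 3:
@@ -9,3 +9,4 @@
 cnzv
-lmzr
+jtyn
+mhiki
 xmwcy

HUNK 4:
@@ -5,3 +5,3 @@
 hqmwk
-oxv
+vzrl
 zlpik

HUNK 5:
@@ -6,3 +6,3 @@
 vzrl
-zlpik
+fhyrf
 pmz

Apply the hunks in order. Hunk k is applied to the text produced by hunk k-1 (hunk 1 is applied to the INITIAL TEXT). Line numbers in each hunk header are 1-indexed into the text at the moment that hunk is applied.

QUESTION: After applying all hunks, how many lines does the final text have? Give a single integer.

Answer: 15

Derivation:
Hunk 1: at line 1 remove [okv,uldwy,bkmt] add [igk,dotl,bytd] -> 12 lines: ckgh igk dotl bytd hqmwk oxv zlpik bsn xmwcy dlpf yqe ilha
Hunk 2: at line 6 remove [bsn] add [pmz,cnzv,lmzr] -> 14 lines: ckgh igk dotl bytd hqmwk oxv zlpik pmz cnzv lmzr xmwcy dlpf yqe ilha
Hunk 3: at line 9 remove [lmzr] add [jtyn,mhiki] -> 15 lines: ckgh igk dotl bytd hqmwk oxv zlpik pmz cnzv jtyn mhiki xmwcy dlpf yqe ilha
Hunk 4: at line 5 remove [oxv] add [vzrl] -> 15 lines: ckgh igk dotl bytd hqmwk vzrl zlpik pmz cnzv jtyn mhiki xmwcy dlpf yqe ilha
Hunk 5: at line 6 remove [zlpik] add [fhyrf] -> 15 lines: ckgh igk dotl bytd hqmwk vzrl fhyrf pmz cnzv jtyn mhiki xmwcy dlpf yqe ilha
Final line count: 15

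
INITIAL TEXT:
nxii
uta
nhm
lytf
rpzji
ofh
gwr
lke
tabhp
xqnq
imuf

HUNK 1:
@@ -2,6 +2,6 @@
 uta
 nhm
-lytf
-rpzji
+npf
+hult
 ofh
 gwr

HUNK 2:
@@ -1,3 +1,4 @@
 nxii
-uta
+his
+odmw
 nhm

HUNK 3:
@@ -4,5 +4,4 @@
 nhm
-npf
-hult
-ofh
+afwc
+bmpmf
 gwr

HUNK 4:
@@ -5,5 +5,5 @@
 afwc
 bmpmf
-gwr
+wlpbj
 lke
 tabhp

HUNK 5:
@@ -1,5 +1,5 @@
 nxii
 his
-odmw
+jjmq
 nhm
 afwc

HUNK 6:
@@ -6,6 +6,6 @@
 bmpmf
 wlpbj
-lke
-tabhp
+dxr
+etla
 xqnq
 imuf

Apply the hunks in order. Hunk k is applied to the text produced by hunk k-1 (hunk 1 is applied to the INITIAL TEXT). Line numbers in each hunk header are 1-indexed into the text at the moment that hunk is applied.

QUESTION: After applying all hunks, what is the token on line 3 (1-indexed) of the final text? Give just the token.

Hunk 1: at line 2 remove [lytf,rpzji] add [npf,hult] -> 11 lines: nxii uta nhm npf hult ofh gwr lke tabhp xqnq imuf
Hunk 2: at line 1 remove [uta] add [his,odmw] -> 12 lines: nxii his odmw nhm npf hult ofh gwr lke tabhp xqnq imuf
Hunk 3: at line 4 remove [npf,hult,ofh] add [afwc,bmpmf] -> 11 lines: nxii his odmw nhm afwc bmpmf gwr lke tabhp xqnq imuf
Hunk 4: at line 5 remove [gwr] add [wlpbj] -> 11 lines: nxii his odmw nhm afwc bmpmf wlpbj lke tabhp xqnq imuf
Hunk 5: at line 1 remove [odmw] add [jjmq] -> 11 lines: nxii his jjmq nhm afwc bmpmf wlpbj lke tabhp xqnq imuf
Hunk 6: at line 6 remove [lke,tabhp] add [dxr,etla] -> 11 lines: nxii his jjmq nhm afwc bmpmf wlpbj dxr etla xqnq imuf
Final line 3: jjmq

Answer: jjmq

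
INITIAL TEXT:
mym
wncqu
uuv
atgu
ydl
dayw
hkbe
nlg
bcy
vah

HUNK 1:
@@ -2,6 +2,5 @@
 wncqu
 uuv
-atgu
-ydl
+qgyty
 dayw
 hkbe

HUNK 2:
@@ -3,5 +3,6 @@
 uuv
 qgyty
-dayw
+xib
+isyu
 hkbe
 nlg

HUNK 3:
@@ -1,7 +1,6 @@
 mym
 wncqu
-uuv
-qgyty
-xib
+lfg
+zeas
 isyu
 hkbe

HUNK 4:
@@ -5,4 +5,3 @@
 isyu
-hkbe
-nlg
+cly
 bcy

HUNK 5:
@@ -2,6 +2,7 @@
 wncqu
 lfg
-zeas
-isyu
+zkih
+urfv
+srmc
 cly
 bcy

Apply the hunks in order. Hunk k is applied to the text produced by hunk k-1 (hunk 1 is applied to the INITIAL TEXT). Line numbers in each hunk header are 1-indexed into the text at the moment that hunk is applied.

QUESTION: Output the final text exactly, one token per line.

Answer: mym
wncqu
lfg
zkih
urfv
srmc
cly
bcy
vah

Derivation:
Hunk 1: at line 2 remove [atgu,ydl] add [qgyty] -> 9 lines: mym wncqu uuv qgyty dayw hkbe nlg bcy vah
Hunk 2: at line 3 remove [dayw] add [xib,isyu] -> 10 lines: mym wncqu uuv qgyty xib isyu hkbe nlg bcy vah
Hunk 3: at line 1 remove [uuv,qgyty,xib] add [lfg,zeas] -> 9 lines: mym wncqu lfg zeas isyu hkbe nlg bcy vah
Hunk 4: at line 5 remove [hkbe,nlg] add [cly] -> 8 lines: mym wncqu lfg zeas isyu cly bcy vah
Hunk 5: at line 2 remove [zeas,isyu] add [zkih,urfv,srmc] -> 9 lines: mym wncqu lfg zkih urfv srmc cly bcy vah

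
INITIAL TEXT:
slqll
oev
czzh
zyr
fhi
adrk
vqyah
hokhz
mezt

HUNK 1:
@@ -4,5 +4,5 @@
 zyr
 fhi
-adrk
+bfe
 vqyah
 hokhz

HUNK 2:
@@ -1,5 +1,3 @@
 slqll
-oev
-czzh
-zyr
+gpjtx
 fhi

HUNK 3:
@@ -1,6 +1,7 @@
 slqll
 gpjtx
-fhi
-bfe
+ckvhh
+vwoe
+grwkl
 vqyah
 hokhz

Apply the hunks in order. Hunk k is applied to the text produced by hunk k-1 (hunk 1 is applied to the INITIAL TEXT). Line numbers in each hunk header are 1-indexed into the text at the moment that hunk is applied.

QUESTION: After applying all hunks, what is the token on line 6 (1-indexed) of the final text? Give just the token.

Hunk 1: at line 4 remove [adrk] add [bfe] -> 9 lines: slqll oev czzh zyr fhi bfe vqyah hokhz mezt
Hunk 2: at line 1 remove [oev,czzh,zyr] add [gpjtx] -> 7 lines: slqll gpjtx fhi bfe vqyah hokhz mezt
Hunk 3: at line 1 remove [fhi,bfe] add [ckvhh,vwoe,grwkl] -> 8 lines: slqll gpjtx ckvhh vwoe grwkl vqyah hokhz mezt
Final line 6: vqyah

Answer: vqyah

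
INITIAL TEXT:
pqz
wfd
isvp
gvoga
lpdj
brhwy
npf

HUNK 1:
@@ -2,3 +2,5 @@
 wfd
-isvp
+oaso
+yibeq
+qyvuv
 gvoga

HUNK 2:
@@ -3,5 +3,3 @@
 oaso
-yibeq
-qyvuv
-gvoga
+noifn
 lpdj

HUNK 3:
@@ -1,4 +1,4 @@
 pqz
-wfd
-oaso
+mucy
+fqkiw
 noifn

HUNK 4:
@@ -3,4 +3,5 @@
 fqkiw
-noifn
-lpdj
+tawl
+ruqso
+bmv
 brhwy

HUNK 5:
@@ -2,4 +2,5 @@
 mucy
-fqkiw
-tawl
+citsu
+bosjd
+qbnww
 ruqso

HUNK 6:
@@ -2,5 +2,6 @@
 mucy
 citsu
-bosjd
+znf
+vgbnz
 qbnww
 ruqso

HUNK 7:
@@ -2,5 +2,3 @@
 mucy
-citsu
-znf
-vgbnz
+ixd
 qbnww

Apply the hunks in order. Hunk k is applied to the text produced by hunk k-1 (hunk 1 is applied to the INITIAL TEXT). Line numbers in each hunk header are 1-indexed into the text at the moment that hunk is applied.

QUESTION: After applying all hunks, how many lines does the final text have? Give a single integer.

Answer: 8

Derivation:
Hunk 1: at line 2 remove [isvp] add [oaso,yibeq,qyvuv] -> 9 lines: pqz wfd oaso yibeq qyvuv gvoga lpdj brhwy npf
Hunk 2: at line 3 remove [yibeq,qyvuv,gvoga] add [noifn] -> 7 lines: pqz wfd oaso noifn lpdj brhwy npf
Hunk 3: at line 1 remove [wfd,oaso] add [mucy,fqkiw] -> 7 lines: pqz mucy fqkiw noifn lpdj brhwy npf
Hunk 4: at line 3 remove [noifn,lpdj] add [tawl,ruqso,bmv] -> 8 lines: pqz mucy fqkiw tawl ruqso bmv brhwy npf
Hunk 5: at line 2 remove [fqkiw,tawl] add [citsu,bosjd,qbnww] -> 9 lines: pqz mucy citsu bosjd qbnww ruqso bmv brhwy npf
Hunk 6: at line 2 remove [bosjd] add [znf,vgbnz] -> 10 lines: pqz mucy citsu znf vgbnz qbnww ruqso bmv brhwy npf
Hunk 7: at line 2 remove [citsu,znf,vgbnz] add [ixd] -> 8 lines: pqz mucy ixd qbnww ruqso bmv brhwy npf
Final line count: 8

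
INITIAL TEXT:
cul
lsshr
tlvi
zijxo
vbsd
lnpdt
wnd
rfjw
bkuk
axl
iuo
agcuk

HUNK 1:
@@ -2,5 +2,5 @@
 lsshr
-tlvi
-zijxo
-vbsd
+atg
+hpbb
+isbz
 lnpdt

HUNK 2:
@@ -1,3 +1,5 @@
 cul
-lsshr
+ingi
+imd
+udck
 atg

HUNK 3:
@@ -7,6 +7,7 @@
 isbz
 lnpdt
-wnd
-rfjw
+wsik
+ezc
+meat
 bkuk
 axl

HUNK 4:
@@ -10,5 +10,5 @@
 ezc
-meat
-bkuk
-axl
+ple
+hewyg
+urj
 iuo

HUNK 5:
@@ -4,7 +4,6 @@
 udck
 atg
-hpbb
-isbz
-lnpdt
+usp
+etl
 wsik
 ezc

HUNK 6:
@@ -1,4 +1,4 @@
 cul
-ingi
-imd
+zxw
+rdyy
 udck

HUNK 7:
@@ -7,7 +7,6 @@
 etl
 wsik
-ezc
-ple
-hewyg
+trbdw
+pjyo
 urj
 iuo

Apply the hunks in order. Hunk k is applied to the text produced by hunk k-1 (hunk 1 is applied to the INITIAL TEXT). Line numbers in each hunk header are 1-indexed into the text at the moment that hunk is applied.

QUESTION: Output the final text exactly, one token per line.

Answer: cul
zxw
rdyy
udck
atg
usp
etl
wsik
trbdw
pjyo
urj
iuo
agcuk

Derivation:
Hunk 1: at line 2 remove [tlvi,zijxo,vbsd] add [atg,hpbb,isbz] -> 12 lines: cul lsshr atg hpbb isbz lnpdt wnd rfjw bkuk axl iuo agcuk
Hunk 2: at line 1 remove [lsshr] add [ingi,imd,udck] -> 14 lines: cul ingi imd udck atg hpbb isbz lnpdt wnd rfjw bkuk axl iuo agcuk
Hunk 3: at line 7 remove [wnd,rfjw] add [wsik,ezc,meat] -> 15 lines: cul ingi imd udck atg hpbb isbz lnpdt wsik ezc meat bkuk axl iuo agcuk
Hunk 4: at line 10 remove [meat,bkuk,axl] add [ple,hewyg,urj] -> 15 lines: cul ingi imd udck atg hpbb isbz lnpdt wsik ezc ple hewyg urj iuo agcuk
Hunk 5: at line 4 remove [hpbb,isbz,lnpdt] add [usp,etl] -> 14 lines: cul ingi imd udck atg usp etl wsik ezc ple hewyg urj iuo agcuk
Hunk 6: at line 1 remove [ingi,imd] add [zxw,rdyy] -> 14 lines: cul zxw rdyy udck atg usp etl wsik ezc ple hewyg urj iuo agcuk
Hunk 7: at line 7 remove [ezc,ple,hewyg] add [trbdw,pjyo] -> 13 lines: cul zxw rdyy udck atg usp etl wsik trbdw pjyo urj iuo agcuk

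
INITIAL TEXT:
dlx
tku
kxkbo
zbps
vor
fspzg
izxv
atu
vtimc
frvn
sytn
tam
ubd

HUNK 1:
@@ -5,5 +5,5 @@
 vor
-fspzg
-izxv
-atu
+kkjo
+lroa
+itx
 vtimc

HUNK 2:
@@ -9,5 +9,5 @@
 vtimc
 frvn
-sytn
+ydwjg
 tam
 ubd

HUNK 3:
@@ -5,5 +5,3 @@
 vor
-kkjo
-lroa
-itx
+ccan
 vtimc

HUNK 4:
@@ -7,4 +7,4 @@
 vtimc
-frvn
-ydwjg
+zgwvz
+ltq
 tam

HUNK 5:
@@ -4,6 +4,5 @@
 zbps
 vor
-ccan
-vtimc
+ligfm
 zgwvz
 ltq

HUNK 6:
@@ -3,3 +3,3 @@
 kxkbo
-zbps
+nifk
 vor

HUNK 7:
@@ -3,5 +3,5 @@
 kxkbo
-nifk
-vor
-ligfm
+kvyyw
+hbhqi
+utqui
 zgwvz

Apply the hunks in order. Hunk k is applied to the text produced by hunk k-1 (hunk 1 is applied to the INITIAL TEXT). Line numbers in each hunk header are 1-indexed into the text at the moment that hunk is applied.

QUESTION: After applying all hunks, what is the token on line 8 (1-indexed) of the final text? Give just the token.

Answer: ltq

Derivation:
Hunk 1: at line 5 remove [fspzg,izxv,atu] add [kkjo,lroa,itx] -> 13 lines: dlx tku kxkbo zbps vor kkjo lroa itx vtimc frvn sytn tam ubd
Hunk 2: at line 9 remove [sytn] add [ydwjg] -> 13 lines: dlx tku kxkbo zbps vor kkjo lroa itx vtimc frvn ydwjg tam ubd
Hunk 3: at line 5 remove [kkjo,lroa,itx] add [ccan] -> 11 lines: dlx tku kxkbo zbps vor ccan vtimc frvn ydwjg tam ubd
Hunk 4: at line 7 remove [frvn,ydwjg] add [zgwvz,ltq] -> 11 lines: dlx tku kxkbo zbps vor ccan vtimc zgwvz ltq tam ubd
Hunk 5: at line 4 remove [ccan,vtimc] add [ligfm] -> 10 lines: dlx tku kxkbo zbps vor ligfm zgwvz ltq tam ubd
Hunk 6: at line 3 remove [zbps] add [nifk] -> 10 lines: dlx tku kxkbo nifk vor ligfm zgwvz ltq tam ubd
Hunk 7: at line 3 remove [nifk,vor,ligfm] add [kvyyw,hbhqi,utqui] -> 10 lines: dlx tku kxkbo kvyyw hbhqi utqui zgwvz ltq tam ubd
Final line 8: ltq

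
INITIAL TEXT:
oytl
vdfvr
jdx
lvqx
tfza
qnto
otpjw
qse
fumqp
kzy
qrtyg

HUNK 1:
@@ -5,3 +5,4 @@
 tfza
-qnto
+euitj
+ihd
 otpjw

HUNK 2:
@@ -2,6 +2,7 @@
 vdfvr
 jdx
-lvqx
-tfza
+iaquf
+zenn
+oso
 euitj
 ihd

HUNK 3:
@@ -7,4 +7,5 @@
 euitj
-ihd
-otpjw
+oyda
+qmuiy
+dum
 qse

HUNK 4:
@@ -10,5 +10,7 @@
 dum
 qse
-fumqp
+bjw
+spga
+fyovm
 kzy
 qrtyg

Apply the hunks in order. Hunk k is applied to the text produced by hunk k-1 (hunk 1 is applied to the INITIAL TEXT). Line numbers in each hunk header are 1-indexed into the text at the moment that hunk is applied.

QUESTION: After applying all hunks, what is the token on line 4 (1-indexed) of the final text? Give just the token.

Hunk 1: at line 5 remove [qnto] add [euitj,ihd] -> 12 lines: oytl vdfvr jdx lvqx tfza euitj ihd otpjw qse fumqp kzy qrtyg
Hunk 2: at line 2 remove [lvqx,tfza] add [iaquf,zenn,oso] -> 13 lines: oytl vdfvr jdx iaquf zenn oso euitj ihd otpjw qse fumqp kzy qrtyg
Hunk 3: at line 7 remove [ihd,otpjw] add [oyda,qmuiy,dum] -> 14 lines: oytl vdfvr jdx iaquf zenn oso euitj oyda qmuiy dum qse fumqp kzy qrtyg
Hunk 4: at line 10 remove [fumqp] add [bjw,spga,fyovm] -> 16 lines: oytl vdfvr jdx iaquf zenn oso euitj oyda qmuiy dum qse bjw spga fyovm kzy qrtyg
Final line 4: iaquf

Answer: iaquf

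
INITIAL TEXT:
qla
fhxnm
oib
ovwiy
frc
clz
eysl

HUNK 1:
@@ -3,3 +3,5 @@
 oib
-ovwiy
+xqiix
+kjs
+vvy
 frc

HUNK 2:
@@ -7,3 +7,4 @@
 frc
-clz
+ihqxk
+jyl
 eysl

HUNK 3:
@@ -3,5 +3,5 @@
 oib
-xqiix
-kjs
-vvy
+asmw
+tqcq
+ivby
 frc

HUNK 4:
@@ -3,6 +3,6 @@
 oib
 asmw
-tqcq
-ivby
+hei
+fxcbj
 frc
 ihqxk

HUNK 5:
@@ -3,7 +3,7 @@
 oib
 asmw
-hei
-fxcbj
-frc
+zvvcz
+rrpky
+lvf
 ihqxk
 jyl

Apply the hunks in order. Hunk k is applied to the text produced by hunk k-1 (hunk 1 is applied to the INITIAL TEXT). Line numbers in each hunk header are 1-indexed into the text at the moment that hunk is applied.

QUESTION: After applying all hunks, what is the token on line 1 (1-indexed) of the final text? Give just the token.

Answer: qla

Derivation:
Hunk 1: at line 3 remove [ovwiy] add [xqiix,kjs,vvy] -> 9 lines: qla fhxnm oib xqiix kjs vvy frc clz eysl
Hunk 2: at line 7 remove [clz] add [ihqxk,jyl] -> 10 lines: qla fhxnm oib xqiix kjs vvy frc ihqxk jyl eysl
Hunk 3: at line 3 remove [xqiix,kjs,vvy] add [asmw,tqcq,ivby] -> 10 lines: qla fhxnm oib asmw tqcq ivby frc ihqxk jyl eysl
Hunk 4: at line 3 remove [tqcq,ivby] add [hei,fxcbj] -> 10 lines: qla fhxnm oib asmw hei fxcbj frc ihqxk jyl eysl
Hunk 5: at line 3 remove [hei,fxcbj,frc] add [zvvcz,rrpky,lvf] -> 10 lines: qla fhxnm oib asmw zvvcz rrpky lvf ihqxk jyl eysl
Final line 1: qla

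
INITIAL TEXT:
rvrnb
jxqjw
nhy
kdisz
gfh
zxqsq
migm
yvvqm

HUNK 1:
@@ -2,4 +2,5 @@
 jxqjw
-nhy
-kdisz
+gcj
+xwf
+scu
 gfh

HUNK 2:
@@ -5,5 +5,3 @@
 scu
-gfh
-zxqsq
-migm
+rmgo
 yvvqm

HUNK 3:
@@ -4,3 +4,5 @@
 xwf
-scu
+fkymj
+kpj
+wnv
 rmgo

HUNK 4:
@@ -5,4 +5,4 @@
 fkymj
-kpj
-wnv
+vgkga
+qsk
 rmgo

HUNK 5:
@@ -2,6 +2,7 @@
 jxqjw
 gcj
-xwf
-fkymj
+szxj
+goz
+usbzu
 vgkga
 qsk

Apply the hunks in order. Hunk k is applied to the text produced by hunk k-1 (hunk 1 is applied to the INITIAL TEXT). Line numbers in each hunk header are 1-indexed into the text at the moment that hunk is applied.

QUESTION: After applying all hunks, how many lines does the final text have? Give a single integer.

Hunk 1: at line 2 remove [nhy,kdisz] add [gcj,xwf,scu] -> 9 lines: rvrnb jxqjw gcj xwf scu gfh zxqsq migm yvvqm
Hunk 2: at line 5 remove [gfh,zxqsq,migm] add [rmgo] -> 7 lines: rvrnb jxqjw gcj xwf scu rmgo yvvqm
Hunk 3: at line 4 remove [scu] add [fkymj,kpj,wnv] -> 9 lines: rvrnb jxqjw gcj xwf fkymj kpj wnv rmgo yvvqm
Hunk 4: at line 5 remove [kpj,wnv] add [vgkga,qsk] -> 9 lines: rvrnb jxqjw gcj xwf fkymj vgkga qsk rmgo yvvqm
Hunk 5: at line 2 remove [xwf,fkymj] add [szxj,goz,usbzu] -> 10 lines: rvrnb jxqjw gcj szxj goz usbzu vgkga qsk rmgo yvvqm
Final line count: 10

Answer: 10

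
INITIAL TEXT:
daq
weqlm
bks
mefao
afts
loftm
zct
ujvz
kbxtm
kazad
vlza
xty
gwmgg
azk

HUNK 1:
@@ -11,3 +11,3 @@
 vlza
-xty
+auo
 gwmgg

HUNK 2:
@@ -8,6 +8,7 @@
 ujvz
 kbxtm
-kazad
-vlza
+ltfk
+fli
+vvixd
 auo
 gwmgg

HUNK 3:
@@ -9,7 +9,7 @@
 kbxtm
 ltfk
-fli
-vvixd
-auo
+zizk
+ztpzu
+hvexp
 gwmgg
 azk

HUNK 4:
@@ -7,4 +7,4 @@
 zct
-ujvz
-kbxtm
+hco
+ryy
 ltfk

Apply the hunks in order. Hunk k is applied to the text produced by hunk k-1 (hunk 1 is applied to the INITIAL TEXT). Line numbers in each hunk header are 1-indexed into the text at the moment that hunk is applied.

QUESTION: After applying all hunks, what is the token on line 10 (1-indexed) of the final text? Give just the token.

Hunk 1: at line 11 remove [xty] add [auo] -> 14 lines: daq weqlm bks mefao afts loftm zct ujvz kbxtm kazad vlza auo gwmgg azk
Hunk 2: at line 8 remove [kazad,vlza] add [ltfk,fli,vvixd] -> 15 lines: daq weqlm bks mefao afts loftm zct ujvz kbxtm ltfk fli vvixd auo gwmgg azk
Hunk 3: at line 9 remove [fli,vvixd,auo] add [zizk,ztpzu,hvexp] -> 15 lines: daq weqlm bks mefao afts loftm zct ujvz kbxtm ltfk zizk ztpzu hvexp gwmgg azk
Hunk 4: at line 7 remove [ujvz,kbxtm] add [hco,ryy] -> 15 lines: daq weqlm bks mefao afts loftm zct hco ryy ltfk zizk ztpzu hvexp gwmgg azk
Final line 10: ltfk

Answer: ltfk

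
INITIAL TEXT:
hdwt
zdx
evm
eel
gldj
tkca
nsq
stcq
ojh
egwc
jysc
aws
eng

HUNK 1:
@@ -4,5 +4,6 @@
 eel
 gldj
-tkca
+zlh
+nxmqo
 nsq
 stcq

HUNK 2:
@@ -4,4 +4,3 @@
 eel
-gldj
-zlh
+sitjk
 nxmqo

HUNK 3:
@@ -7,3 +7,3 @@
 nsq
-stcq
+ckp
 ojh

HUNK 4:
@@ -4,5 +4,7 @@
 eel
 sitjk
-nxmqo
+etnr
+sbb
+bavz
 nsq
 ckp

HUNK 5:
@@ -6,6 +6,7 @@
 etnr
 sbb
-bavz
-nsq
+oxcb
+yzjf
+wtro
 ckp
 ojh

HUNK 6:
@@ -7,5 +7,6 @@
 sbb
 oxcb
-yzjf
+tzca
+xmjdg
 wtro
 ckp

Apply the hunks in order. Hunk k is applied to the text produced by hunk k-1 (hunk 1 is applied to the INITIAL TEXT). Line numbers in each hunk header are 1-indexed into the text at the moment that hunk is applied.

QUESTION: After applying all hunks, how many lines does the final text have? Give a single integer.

Answer: 17

Derivation:
Hunk 1: at line 4 remove [tkca] add [zlh,nxmqo] -> 14 lines: hdwt zdx evm eel gldj zlh nxmqo nsq stcq ojh egwc jysc aws eng
Hunk 2: at line 4 remove [gldj,zlh] add [sitjk] -> 13 lines: hdwt zdx evm eel sitjk nxmqo nsq stcq ojh egwc jysc aws eng
Hunk 3: at line 7 remove [stcq] add [ckp] -> 13 lines: hdwt zdx evm eel sitjk nxmqo nsq ckp ojh egwc jysc aws eng
Hunk 4: at line 4 remove [nxmqo] add [etnr,sbb,bavz] -> 15 lines: hdwt zdx evm eel sitjk etnr sbb bavz nsq ckp ojh egwc jysc aws eng
Hunk 5: at line 6 remove [bavz,nsq] add [oxcb,yzjf,wtro] -> 16 lines: hdwt zdx evm eel sitjk etnr sbb oxcb yzjf wtro ckp ojh egwc jysc aws eng
Hunk 6: at line 7 remove [yzjf] add [tzca,xmjdg] -> 17 lines: hdwt zdx evm eel sitjk etnr sbb oxcb tzca xmjdg wtro ckp ojh egwc jysc aws eng
Final line count: 17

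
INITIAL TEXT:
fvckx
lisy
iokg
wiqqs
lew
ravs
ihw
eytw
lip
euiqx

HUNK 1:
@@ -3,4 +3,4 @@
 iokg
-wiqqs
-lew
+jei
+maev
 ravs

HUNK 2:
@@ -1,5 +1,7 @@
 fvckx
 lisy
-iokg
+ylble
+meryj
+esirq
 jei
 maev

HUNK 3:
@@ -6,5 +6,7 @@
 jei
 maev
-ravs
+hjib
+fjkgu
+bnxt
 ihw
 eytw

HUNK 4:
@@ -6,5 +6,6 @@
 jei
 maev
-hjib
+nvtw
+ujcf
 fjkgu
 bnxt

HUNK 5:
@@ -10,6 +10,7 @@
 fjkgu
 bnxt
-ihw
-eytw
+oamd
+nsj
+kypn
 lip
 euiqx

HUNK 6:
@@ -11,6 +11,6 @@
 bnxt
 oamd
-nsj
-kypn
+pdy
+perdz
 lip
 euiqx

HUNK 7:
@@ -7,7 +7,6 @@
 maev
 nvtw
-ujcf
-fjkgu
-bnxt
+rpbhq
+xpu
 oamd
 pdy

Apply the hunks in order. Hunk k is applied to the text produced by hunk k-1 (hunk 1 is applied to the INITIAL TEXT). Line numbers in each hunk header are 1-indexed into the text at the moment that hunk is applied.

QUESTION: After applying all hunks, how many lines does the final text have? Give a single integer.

Answer: 15

Derivation:
Hunk 1: at line 3 remove [wiqqs,lew] add [jei,maev] -> 10 lines: fvckx lisy iokg jei maev ravs ihw eytw lip euiqx
Hunk 2: at line 1 remove [iokg] add [ylble,meryj,esirq] -> 12 lines: fvckx lisy ylble meryj esirq jei maev ravs ihw eytw lip euiqx
Hunk 3: at line 6 remove [ravs] add [hjib,fjkgu,bnxt] -> 14 lines: fvckx lisy ylble meryj esirq jei maev hjib fjkgu bnxt ihw eytw lip euiqx
Hunk 4: at line 6 remove [hjib] add [nvtw,ujcf] -> 15 lines: fvckx lisy ylble meryj esirq jei maev nvtw ujcf fjkgu bnxt ihw eytw lip euiqx
Hunk 5: at line 10 remove [ihw,eytw] add [oamd,nsj,kypn] -> 16 lines: fvckx lisy ylble meryj esirq jei maev nvtw ujcf fjkgu bnxt oamd nsj kypn lip euiqx
Hunk 6: at line 11 remove [nsj,kypn] add [pdy,perdz] -> 16 lines: fvckx lisy ylble meryj esirq jei maev nvtw ujcf fjkgu bnxt oamd pdy perdz lip euiqx
Hunk 7: at line 7 remove [ujcf,fjkgu,bnxt] add [rpbhq,xpu] -> 15 lines: fvckx lisy ylble meryj esirq jei maev nvtw rpbhq xpu oamd pdy perdz lip euiqx
Final line count: 15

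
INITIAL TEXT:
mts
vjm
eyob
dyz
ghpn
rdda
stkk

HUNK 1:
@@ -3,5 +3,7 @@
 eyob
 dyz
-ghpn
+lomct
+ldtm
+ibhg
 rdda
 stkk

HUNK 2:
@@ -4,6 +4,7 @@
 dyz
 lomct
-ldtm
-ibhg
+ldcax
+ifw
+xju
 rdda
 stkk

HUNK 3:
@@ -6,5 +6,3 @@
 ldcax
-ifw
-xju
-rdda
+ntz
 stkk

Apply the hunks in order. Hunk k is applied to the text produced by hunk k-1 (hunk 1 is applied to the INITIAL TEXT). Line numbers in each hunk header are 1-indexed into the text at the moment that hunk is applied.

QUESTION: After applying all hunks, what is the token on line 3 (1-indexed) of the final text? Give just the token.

Hunk 1: at line 3 remove [ghpn] add [lomct,ldtm,ibhg] -> 9 lines: mts vjm eyob dyz lomct ldtm ibhg rdda stkk
Hunk 2: at line 4 remove [ldtm,ibhg] add [ldcax,ifw,xju] -> 10 lines: mts vjm eyob dyz lomct ldcax ifw xju rdda stkk
Hunk 3: at line 6 remove [ifw,xju,rdda] add [ntz] -> 8 lines: mts vjm eyob dyz lomct ldcax ntz stkk
Final line 3: eyob

Answer: eyob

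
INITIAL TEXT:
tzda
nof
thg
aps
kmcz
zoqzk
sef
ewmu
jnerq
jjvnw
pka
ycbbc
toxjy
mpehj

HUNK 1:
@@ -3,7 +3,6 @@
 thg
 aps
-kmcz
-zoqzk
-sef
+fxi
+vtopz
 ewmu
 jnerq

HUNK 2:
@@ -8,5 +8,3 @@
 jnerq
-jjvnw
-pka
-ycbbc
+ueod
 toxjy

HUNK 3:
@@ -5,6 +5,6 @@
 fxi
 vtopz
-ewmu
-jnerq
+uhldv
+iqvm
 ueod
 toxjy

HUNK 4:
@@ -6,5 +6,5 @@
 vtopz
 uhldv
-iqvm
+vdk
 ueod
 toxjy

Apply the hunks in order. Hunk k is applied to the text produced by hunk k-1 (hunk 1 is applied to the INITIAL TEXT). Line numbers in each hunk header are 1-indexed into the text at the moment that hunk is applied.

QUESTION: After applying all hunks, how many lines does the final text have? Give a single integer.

Hunk 1: at line 3 remove [kmcz,zoqzk,sef] add [fxi,vtopz] -> 13 lines: tzda nof thg aps fxi vtopz ewmu jnerq jjvnw pka ycbbc toxjy mpehj
Hunk 2: at line 8 remove [jjvnw,pka,ycbbc] add [ueod] -> 11 lines: tzda nof thg aps fxi vtopz ewmu jnerq ueod toxjy mpehj
Hunk 3: at line 5 remove [ewmu,jnerq] add [uhldv,iqvm] -> 11 lines: tzda nof thg aps fxi vtopz uhldv iqvm ueod toxjy mpehj
Hunk 4: at line 6 remove [iqvm] add [vdk] -> 11 lines: tzda nof thg aps fxi vtopz uhldv vdk ueod toxjy mpehj
Final line count: 11

Answer: 11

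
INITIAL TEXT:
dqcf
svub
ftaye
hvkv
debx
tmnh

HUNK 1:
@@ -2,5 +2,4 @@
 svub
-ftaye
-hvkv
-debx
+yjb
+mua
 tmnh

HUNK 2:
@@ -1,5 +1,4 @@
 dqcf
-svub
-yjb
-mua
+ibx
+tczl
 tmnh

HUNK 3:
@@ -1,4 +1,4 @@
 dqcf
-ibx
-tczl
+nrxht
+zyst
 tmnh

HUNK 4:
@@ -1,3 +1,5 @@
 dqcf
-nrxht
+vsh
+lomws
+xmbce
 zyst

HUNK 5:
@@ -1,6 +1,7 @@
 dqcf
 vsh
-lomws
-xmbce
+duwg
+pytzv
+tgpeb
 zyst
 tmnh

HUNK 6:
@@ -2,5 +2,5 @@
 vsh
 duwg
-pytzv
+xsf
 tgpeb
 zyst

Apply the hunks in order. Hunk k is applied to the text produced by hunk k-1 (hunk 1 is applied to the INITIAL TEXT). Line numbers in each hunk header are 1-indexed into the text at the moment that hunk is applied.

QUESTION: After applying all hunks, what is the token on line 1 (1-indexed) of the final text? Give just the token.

Answer: dqcf

Derivation:
Hunk 1: at line 2 remove [ftaye,hvkv,debx] add [yjb,mua] -> 5 lines: dqcf svub yjb mua tmnh
Hunk 2: at line 1 remove [svub,yjb,mua] add [ibx,tczl] -> 4 lines: dqcf ibx tczl tmnh
Hunk 3: at line 1 remove [ibx,tczl] add [nrxht,zyst] -> 4 lines: dqcf nrxht zyst tmnh
Hunk 4: at line 1 remove [nrxht] add [vsh,lomws,xmbce] -> 6 lines: dqcf vsh lomws xmbce zyst tmnh
Hunk 5: at line 1 remove [lomws,xmbce] add [duwg,pytzv,tgpeb] -> 7 lines: dqcf vsh duwg pytzv tgpeb zyst tmnh
Hunk 6: at line 2 remove [pytzv] add [xsf] -> 7 lines: dqcf vsh duwg xsf tgpeb zyst tmnh
Final line 1: dqcf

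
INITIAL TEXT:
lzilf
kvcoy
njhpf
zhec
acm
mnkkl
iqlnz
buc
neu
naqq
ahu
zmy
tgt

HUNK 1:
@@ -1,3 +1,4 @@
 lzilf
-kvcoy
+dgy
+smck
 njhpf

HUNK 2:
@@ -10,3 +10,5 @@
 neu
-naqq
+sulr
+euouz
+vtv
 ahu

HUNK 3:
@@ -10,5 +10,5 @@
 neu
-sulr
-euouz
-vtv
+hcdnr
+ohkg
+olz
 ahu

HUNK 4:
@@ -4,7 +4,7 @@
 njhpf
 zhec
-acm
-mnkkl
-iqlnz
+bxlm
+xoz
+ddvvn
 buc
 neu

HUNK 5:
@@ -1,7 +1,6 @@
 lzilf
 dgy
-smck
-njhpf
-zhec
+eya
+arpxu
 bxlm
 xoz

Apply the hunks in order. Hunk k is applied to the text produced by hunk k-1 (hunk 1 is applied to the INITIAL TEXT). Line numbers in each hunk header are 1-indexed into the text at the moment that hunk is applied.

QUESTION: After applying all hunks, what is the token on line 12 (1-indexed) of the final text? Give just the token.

Hunk 1: at line 1 remove [kvcoy] add [dgy,smck] -> 14 lines: lzilf dgy smck njhpf zhec acm mnkkl iqlnz buc neu naqq ahu zmy tgt
Hunk 2: at line 10 remove [naqq] add [sulr,euouz,vtv] -> 16 lines: lzilf dgy smck njhpf zhec acm mnkkl iqlnz buc neu sulr euouz vtv ahu zmy tgt
Hunk 3: at line 10 remove [sulr,euouz,vtv] add [hcdnr,ohkg,olz] -> 16 lines: lzilf dgy smck njhpf zhec acm mnkkl iqlnz buc neu hcdnr ohkg olz ahu zmy tgt
Hunk 4: at line 4 remove [acm,mnkkl,iqlnz] add [bxlm,xoz,ddvvn] -> 16 lines: lzilf dgy smck njhpf zhec bxlm xoz ddvvn buc neu hcdnr ohkg olz ahu zmy tgt
Hunk 5: at line 1 remove [smck,njhpf,zhec] add [eya,arpxu] -> 15 lines: lzilf dgy eya arpxu bxlm xoz ddvvn buc neu hcdnr ohkg olz ahu zmy tgt
Final line 12: olz

Answer: olz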